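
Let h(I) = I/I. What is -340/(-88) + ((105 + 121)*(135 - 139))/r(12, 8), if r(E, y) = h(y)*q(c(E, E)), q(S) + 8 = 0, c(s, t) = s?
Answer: 2571/22 ≈ 116.86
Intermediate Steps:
q(S) = -8 (q(S) = -8 + 0 = -8)
h(I) = 1
r(E, y) = -8 (r(E, y) = 1*(-8) = -8)
-340/(-88) + ((105 + 121)*(135 - 139))/r(12, 8) = -340/(-88) + ((105 + 121)*(135 - 139))/(-8) = -340*(-1/88) + (226*(-4))*(-1/8) = 85/22 - 904*(-1/8) = 85/22 + 113 = 2571/22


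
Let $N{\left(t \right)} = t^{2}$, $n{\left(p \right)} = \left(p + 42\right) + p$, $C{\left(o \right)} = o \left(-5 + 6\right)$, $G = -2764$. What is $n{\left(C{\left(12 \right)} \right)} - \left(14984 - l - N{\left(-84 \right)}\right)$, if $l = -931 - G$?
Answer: $-6029$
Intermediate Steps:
$C{\left(o \right)} = o$ ($C{\left(o \right)} = o 1 = o$)
$n{\left(p \right)} = 42 + 2 p$ ($n{\left(p \right)} = \left(42 + p\right) + p = 42 + 2 p$)
$l = 1833$ ($l = -931 - -2764 = -931 + 2764 = 1833$)
$n{\left(C{\left(12 \right)} \right)} - \left(14984 - l - N{\left(-84 \right)}\right) = \left(42 + 2 \cdot 12\right) - \left(13151 - 7056\right) = \left(42 + 24\right) + \left(\left(1833 + 7056\right) - 14984\right) = 66 + \left(8889 - 14984\right) = 66 - 6095 = -6029$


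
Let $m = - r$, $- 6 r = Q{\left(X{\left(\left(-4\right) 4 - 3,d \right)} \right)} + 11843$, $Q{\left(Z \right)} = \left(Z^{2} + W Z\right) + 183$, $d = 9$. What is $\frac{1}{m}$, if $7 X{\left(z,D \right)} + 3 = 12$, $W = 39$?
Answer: $\frac{147}{295906} \approx 0.00049678$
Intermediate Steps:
$X{\left(z,D \right)} = \frac{9}{7}$ ($X{\left(z,D \right)} = - \frac{3}{7} + \frac{1}{7} \cdot 12 = - \frac{3}{7} + \frac{12}{7} = \frac{9}{7}$)
$Q{\left(Z \right)} = 183 + Z^{2} + 39 Z$ ($Q{\left(Z \right)} = \left(Z^{2} + 39 Z\right) + 183 = 183 + Z^{2} + 39 Z$)
$r = - \frac{295906}{147}$ ($r = - \frac{\left(183 + \left(\frac{9}{7}\right)^{2} + 39 \cdot \frac{9}{7}\right) + 11843}{6} = - \frac{\left(183 + \frac{81}{49} + \frac{351}{7}\right) + 11843}{6} = - \frac{\frac{11505}{49} + 11843}{6} = \left(- \frac{1}{6}\right) \frac{591812}{49} = - \frac{295906}{147} \approx -2013.0$)
$m = \frac{295906}{147}$ ($m = \left(-1\right) \left(- \frac{295906}{147}\right) = \frac{295906}{147} \approx 2013.0$)
$\frac{1}{m} = \frac{1}{\frac{295906}{147}} = \frac{147}{295906}$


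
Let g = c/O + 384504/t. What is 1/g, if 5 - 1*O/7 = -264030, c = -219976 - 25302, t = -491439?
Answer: -302766558185/277065590174 ≈ -1.0928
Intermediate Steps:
c = -245278
O = 1848245 (O = 35 - 7*(-264030) = 35 + 1848210 = 1848245)
g = -277065590174/302766558185 (g = -245278/1848245 + 384504/(-491439) = -245278*1/1848245 + 384504*(-1/491439) = -245278/1848245 - 128168/163813 = -277065590174/302766558185 ≈ -0.91511)
1/g = 1/(-277065590174/302766558185) = -302766558185/277065590174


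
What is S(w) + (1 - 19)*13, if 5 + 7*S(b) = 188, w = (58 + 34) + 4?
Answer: -1455/7 ≈ -207.86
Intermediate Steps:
w = 96 (w = 92 + 4 = 96)
S(b) = 183/7 (S(b) = -5/7 + (⅐)*188 = -5/7 + 188/7 = 183/7)
S(w) + (1 - 19)*13 = 183/7 + (1 - 19)*13 = 183/7 - 18*13 = 183/7 - 234 = -1455/7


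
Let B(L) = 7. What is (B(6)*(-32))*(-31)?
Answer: 6944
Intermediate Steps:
(B(6)*(-32))*(-31) = (7*(-32))*(-31) = -224*(-31) = 6944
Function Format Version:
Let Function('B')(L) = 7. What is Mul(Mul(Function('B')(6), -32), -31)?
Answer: 6944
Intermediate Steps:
Mul(Mul(Function('B')(6), -32), -31) = Mul(Mul(7, -32), -31) = Mul(-224, -31) = 6944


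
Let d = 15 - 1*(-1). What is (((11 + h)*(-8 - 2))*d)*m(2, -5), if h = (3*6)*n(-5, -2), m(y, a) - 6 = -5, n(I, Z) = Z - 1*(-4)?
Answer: -7520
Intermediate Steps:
n(I, Z) = 4 + Z (n(I, Z) = Z + 4 = 4 + Z)
m(y, a) = 1 (m(y, a) = 6 - 5 = 1)
h = 36 (h = (3*6)*(4 - 2) = 18*2 = 36)
d = 16 (d = 15 + 1 = 16)
(((11 + h)*(-8 - 2))*d)*m(2, -5) = (((11 + 36)*(-8 - 2))*16)*1 = ((47*(-10))*16)*1 = -470*16*1 = -7520*1 = -7520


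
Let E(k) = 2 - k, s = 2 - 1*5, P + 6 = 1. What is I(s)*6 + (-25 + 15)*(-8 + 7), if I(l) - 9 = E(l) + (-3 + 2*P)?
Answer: 16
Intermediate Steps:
P = -5 (P = -6 + 1 = -5)
s = -3 (s = 2 - 5 = -3)
I(l) = -2 - l (I(l) = 9 + ((2 - l) + (-3 + 2*(-5))) = 9 + ((2 - l) + (-3 - 10)) = 9 + ((2 - l) - 13) = 9 + (-11 - l) = -2 - l)
I(s)*6 + (-25 + 15)*(-8 + 7) = (-2 - 1*(-3))*6 + (-25 + 15)*(-8 + 7) = (-2 + 3)*6 - 10*(-1) = 1*6 + 10 = 6 + 10 = 16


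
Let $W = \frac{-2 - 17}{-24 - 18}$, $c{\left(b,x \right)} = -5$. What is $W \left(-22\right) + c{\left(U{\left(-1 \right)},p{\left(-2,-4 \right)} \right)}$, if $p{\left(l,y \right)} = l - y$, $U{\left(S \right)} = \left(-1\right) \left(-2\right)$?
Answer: $- \frac{314}{21} \approx -14.952$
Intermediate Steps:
$U{\left(S \right)} = 2$
$W = \frac{19}{42}$ ($W = - \frac{19}{-42} = \left(-19\right) \left(- \frac{1}{42}\right) = \frac{19}{42} \approx 0.45238$)
$W \left(-22\right) + c{\left(U{\left(-1 \right)},p{\left(-2,-4 \right)} \right)} = \frac{19}{42} \left(-22\right) - 5 = - \frac{209}{21} - 5 = - \frac{314}{21}$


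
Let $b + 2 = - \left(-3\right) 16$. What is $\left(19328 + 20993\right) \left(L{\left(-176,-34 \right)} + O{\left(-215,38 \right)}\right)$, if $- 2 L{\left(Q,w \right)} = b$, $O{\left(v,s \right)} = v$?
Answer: $-9596398$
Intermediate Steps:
$b = 46$ ($b = -2 - \left(-3\right) 16 = -2 - -48 = -2 + 48 = 46$)
$L{\left(Q,w \right)} = -23$ ($L{\left(Q,w \right)} = \left(- \frac{1}{2}\right) 46 = -23$)
$\left(19328 + 20993\right) \left(L{\left(-176,-34 \right)} + O{\left(-215,38 \right)}\right) = \left(19328 + 20993\right) \left(-23 - 215\right) = 40321 \left(-238\right) = -9596398$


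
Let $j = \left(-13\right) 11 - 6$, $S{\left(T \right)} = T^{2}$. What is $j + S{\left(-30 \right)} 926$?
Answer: $833251$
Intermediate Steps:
$j = -149$ ($j = -143 - 6 = -149$)
$j + S{\left(-30 \right)} 926 = -149 + \left(-30\right)^{2} \cdot 926 = -149 + 900 \cdot 926 = -149 + 833400 = 833251$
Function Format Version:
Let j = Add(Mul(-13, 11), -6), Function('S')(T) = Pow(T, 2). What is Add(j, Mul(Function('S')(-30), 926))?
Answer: 833251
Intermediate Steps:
j = -149 (j = Add(-143, -6) = -149)
Add(j, Mul(Function('S')(-30), 926)) = Add(-149, Mul(Pow(-30, 2), 926)) = Add(-149, Mul(900, 926)) = Add(-149, 833400) = 833251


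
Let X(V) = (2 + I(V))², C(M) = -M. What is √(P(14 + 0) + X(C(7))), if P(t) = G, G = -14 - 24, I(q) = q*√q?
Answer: √(-377 - 28*I*√7) ≈ 1.8986 - 19.509*I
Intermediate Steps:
I(q) = q^(3/2)
X(V) = (2 + V^(3/2))²
G = -38
P(t) = -38
√(P(14 + 0) + X(C(7))) = √(-38 + (2 + (-1*7)^(3/2))²) = √(-38 + (2 + (-7)^(3/2))²) = √(-38 + (2 - 7*I*√7)²)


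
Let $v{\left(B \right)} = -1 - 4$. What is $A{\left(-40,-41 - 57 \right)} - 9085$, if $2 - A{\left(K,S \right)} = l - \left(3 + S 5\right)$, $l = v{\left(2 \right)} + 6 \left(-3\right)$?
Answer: $-9547$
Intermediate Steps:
$v{\left(B \right)} = -5$
$l = -23$ ($l = -5 + 6 \left(-3\right) = -5 - 18 = -23$)
$A{\left(K,S \right)} = 28 + 5 S$ ($A{\left(K,S \right)} = 2 - \left(-23 - \left(3 + S 5\right)\right) = 2 - \left(-23 - \left(3 + 5 S\right)\right) = 2 - \left(-26 - 5 S\right) = 2 + \left(26 + 5 S\right) = 28 + 5 S$)
$A{\left(-40,-41 - 57 \right)} - 9085 = \left(28 + 5 \left(-41 - 57\right)\right) - 9085 = \left(28 + 5 \left(-98\right)\right) - 9085 = \left(28 - 490\right) - 9085 = -462 - 9085 = -9547$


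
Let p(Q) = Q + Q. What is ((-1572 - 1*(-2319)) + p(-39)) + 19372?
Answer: 20041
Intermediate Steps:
p(Q) = 2*Q
((-1572 - 1*(-2319)) + p(-39)) + 19372 = ((-1572 - 1*(-2319)) + 2*(-39)) + 19372 = ((-1572 + 2319) - 78) + 19372 = (747 - 78) + 19372 = 669 + 19372 = 20041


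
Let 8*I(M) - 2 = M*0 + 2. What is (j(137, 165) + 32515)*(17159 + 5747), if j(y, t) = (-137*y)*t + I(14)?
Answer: -70192447767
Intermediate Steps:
I(M) = ½ (I(M) = ¼ + (M*0 + 2)/8 = ¼ + (0 + 2)/8 = ¼ + (⅛)*2 = ¼ + ¼ = ½)
j(y, t) = ½ - 137*t*y (j(y, t) = (-137*y)*t + ½ = -137*t*y + ½ = ½ - 137*t*y)
(j(137, 165) + 32515)*(17159 + 5747) = ((½ - 137*165*137) + 32515)*(17159 + 5747) = ((½ - 3096885) + 32515)*22906 = (-6193769/2 + 32515)*22906 = -6128739/2*22906 = -70192447767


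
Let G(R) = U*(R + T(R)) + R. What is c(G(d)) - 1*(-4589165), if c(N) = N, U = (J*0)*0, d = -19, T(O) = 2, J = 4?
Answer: 4589146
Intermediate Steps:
U = 0 (U = (4*0)*0 = 0*0 = 0)
G(R) = R (G(R) = 0*(R + 2) + R = 0*(2 + R) + R = 0 + R = R)
c(G(d)) - 1*(-4589165) = -19 - 1*(-4589165) = -19 + 4589165 = 4589146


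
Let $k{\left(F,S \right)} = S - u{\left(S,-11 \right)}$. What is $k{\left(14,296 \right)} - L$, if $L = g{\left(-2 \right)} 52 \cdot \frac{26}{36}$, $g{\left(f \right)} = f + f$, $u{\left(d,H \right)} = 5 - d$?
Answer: $\frac{6635}{9} \approx 737.22$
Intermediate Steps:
$k{\left(F,S \right)} = -5 + 2 S$ ($k{\left(F,S \right)} = S - \left(5 - S\right) = S + \left(-5 + S\right) = -5 + 2 S$)
$g{\left(f \right)} = 2 f$
$L = - \frac{1352}{9}$ ($L = 2 \left(-2\right) 52 \cdot \frac{26}{36} = \left(-4\right) 52 \cdot 26 \cdot \frac{1}{36} = \left(-208\right) \frac{13}{18} = - \frac{1352}{9} \approx -150.22$)
$k{\left(14,296 \right)} - L = \left(-5 + 2 \cdot 296\right) - - \frac{1352}{9} = \left(-5 + 592\right) + \frac{1352}{9} = 587 + \frac{1352}{9} = \frac{6635}{9}$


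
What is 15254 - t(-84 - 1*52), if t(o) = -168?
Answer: 15422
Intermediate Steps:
15254 - t(-84 - 1*52) = 15254 - 1*(-168) = 15254 + 168 = 15422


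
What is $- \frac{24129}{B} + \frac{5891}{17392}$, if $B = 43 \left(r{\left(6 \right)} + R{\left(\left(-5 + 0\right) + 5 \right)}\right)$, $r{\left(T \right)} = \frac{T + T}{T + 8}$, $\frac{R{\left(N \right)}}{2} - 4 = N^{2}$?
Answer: $- \frac{1460927785}{23183536} \approx -63.016$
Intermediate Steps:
$R{\left(N \right)} = 8 + 2 N^{2}$
$r{\left(T \right)} = \frac{2 T}{8 + T}$
$B = \frac{2666}{7}$ ($B = 43 \left(2 \cdot 6 \frac{1}{8 + 6} + \left(8 + 2 \left(\left(-5 + 0\right) + 5\right)^{2}\right)\right) = 43 \left(2 \cdot 6 \cdot \frac{1}{14} + \left(8 + 2 \left(-5 + 5\right)^{2}\right)\right) = 43 \left(2 \cdot 6 \cdot \frac{1}{14} + \left(8 + 2 \cdot 0^{2}\right)\right) = 43 \left(\frac{6}{7} + \left(8 + 2 \cdot 0\right)\right) = 43 \left(\frac{6}{7} + \left(8 + 0\right)\right) = 43 \left(\frac{6}{7} + 8\right) = 43 \cdot \frac{62}{7} = \frac{2666}{7} \approx 380.86$)
$- \frac{24129}{B} + \frac{5891}{17392} = - \frac{24129}{\frac{2666}{7}} + \frac{5891}{17392} = \left(-24129\right) \frac{7}{2666} + 5891 \cdot \frac{1}{17392} = - \frac{168903}{2666} + \frac{5891}{17392} = - \frac{1460927785}{23183536}$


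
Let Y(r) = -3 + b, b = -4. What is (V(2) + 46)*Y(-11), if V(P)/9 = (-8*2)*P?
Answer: 1694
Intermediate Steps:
V(P) = -144*P (V(P) = 9*((-8*2)*P) = 9*((-2*8)*P) = 9*(-16*P) = -144*P)
Y(r) = -7 (Y(r) = -3 - 4 = -7)
(V(2) + 46)*Y(-11) = (-144*2 + 46)*(-7) = (-288 + 46)*(-7) = -242*(-7) = 1694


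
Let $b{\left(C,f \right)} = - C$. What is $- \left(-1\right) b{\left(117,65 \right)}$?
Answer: $-117$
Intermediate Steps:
$- \left(-1\right) b{\left(117,65 \right)} = - \left(-1\right) \left(\left(-1\right) 117\right) = - \left(-1\right) \left(-117\right) = \left(-1\right) 117 = -117$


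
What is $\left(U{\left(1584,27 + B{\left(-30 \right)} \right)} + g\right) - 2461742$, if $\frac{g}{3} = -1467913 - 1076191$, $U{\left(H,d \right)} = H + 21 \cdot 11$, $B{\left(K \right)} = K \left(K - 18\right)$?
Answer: $-10092239$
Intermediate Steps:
$B{\left(K \right)} = K \left(-18 + K\right)$
$U{\left(H,d \right)} = 231 + H$ ($U{\left(H,d \right)} = H + 231 = 231 + H$)
$g = -7632312$ ($g = 3 \left(-1467913 - 1076191\right) = 3 \left(-2544104\right) = -7632312$)
$\left(U{\left(1584,27 + B{\left(-30 \right)} \right)} + g\right) - 2461742 = \left(\left(231 + 1584\right) - 7632312\right) - 2461742 = \left(1815 - 7632312\right) - 2461742 = -7630497 - 2461742 = -10092239$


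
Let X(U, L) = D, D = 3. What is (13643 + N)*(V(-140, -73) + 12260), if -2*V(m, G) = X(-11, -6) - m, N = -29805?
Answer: -196990537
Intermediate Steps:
X(U, L) = 3
V(m, G) = -3/2 + m/2 (V(m, G) = -(3 - m)/2 = -3/2 + m/2)
(13643 + N)*(V(-140, -73) + 12260) = (13643 - 29805)*((-3/2 + (½)*(-140)) + 12260) = -16162*((-3/2 - 70) + 12260) = -16162*(-143/2 + 12260) = -16162*24377/2 = -196990537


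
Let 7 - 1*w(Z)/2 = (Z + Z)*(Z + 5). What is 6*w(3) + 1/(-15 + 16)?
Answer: -491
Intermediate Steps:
w(Z) = 14 - 4*Z*(5 + Z) (w(Z) = 14 - 2*(Z + Z)*(Z + 5) = 14 - 2*2*Z*(5 + Z) = 14 - 4*Z*(5 + Z))
6*w(3) + 1/(-15 + 16) = 6*(14 - 20*3 - 4*3²) + 1/(-15 + 16) = 6*(14 - 60 - 4*9) + 1/1 = 6*(14 - 60 - 36) + 1 = 6*(-82) + 1 = -492 + 1 = -491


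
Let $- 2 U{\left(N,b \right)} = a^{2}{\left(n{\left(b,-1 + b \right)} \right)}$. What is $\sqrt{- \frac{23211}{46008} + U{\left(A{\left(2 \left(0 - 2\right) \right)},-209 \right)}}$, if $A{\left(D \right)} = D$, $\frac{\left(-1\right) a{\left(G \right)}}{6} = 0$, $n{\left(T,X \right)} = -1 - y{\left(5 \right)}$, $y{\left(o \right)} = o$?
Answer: $\frac{i \sqrt{366218}}{852} \approx 0.71028 i$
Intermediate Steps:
$n{\left(T,X \right)} = -6$ ($n{\left(T,X \right)} = -1 - 5 = -6$)
$a{\left(G \right)} = 0$ ($a{\left(G \right)} = \left(-6\right) 0 = 0$)
$U{\left(N,b \right)} = 0$ ($U{\left(N,b \right)} = - \frac{0^{2}}{2} = \left(- \frac{1}{2}\right) 0 = 0$)
$\sqrt{- \frac{23211}{46008} + U{\left(A{\left(2 \left(0 - 2\right) \right)},-209 \right)}} = \sqrt{- \frac{23211}{46008} + 0} = \sqrt{\left(-23211\right) \frac{1}{46008} + 0} = \sqrt{- \frac{2579}{5112} + 0} = \sqrt{- \frac{2579}{5112}} = \frac{i \sqrt{366218}}{852}$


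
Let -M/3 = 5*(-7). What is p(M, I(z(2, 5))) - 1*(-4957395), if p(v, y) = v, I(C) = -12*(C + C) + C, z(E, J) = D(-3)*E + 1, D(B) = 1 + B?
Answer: 4957500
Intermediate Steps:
z(E, J) = 1 - 2*E (z(E, J) = (1 - 3)*E + 1 = -2*E + 1 = 1 - 2*E)
I(C) = -23*C (I(C) = -12*2*C + C = -24*C + C = -23*C)
M = 105 (M = -15*(-7) = -3*(-35) = 105)
p(M, I(z(2, 5))) - 1*(-4957395) = 105 - 1*(-4957395) = 105 + 4957395 = 4957500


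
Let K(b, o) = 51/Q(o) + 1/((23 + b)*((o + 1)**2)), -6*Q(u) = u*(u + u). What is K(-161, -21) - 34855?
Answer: -94276742449/2704800 ≈ -34855.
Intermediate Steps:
Q(u) = -u**2/3 (Q(u) = -u*(u + u)/6 = -u*2*u/6 = -u**2/3)
K(b, o) = -153/o**2 + 1/((1 + o)**2*(23 + b)) (K(b, o) = 51/((-o**2/3)) + 1/((23 + b)*((o + 1)**2)) = 51*(-3/o**2) + 1/((23 + b)*((1 + o)**2)) = -153/o**2 + 1/((23 + b)*(1 + o)**2) = -153/o**2 + 1/((1 + o)**2*(23 + b)))
K(-161, -21) - 34855 = ((-21)**2 - 3519*(1 - 21)**2 - 153*(-161)*(1 - 21)**2)/((-21)**2*(1 - 21)**2*(23 - 161)) - 34855 = (1/441)*(441 - 3519*(-20)**2 - 153*(-161)*(-20)**2)/((-20)**2*(-138)) - 34855 = (1/441)*(1/400)*(-1/138)*(441 - 3519*400 - 153*(-161)*400) - 34855 = (1/441)*(1/400)*(-1/138)*(441 - 1407600 + 9853200) - 34855 = (1/441)*(1/400)*(-1/138)*8446041 - 34855 = -938449/2704800 - 34855 = -94276742449/2704800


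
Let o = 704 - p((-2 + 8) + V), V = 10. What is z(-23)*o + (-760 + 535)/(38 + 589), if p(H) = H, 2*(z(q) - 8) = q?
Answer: -503347/209 ≈ -2408.4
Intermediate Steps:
z(q) = 8 + q/2
o = 688 (o = 704 - ((-2 + 8) + 10) = 704 - (6 + 10) = 704 - 1*16 = 704 - 16 = 688)
z(-23)*o + (-760 + 535)/(38 + 589) = (8 + (½)*(-23))*688 + (-760 + 535)/(38 + 589) = (8 - 23/2)*688 - 225/627 = -7/2*688 - 225*1/627 = -2408 - 75/209 = -503347/209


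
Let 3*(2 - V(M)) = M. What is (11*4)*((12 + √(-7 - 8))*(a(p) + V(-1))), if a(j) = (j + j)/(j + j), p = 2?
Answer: 1760 + 440*I*√15/3 ≈ 1760.0 + 568.04*I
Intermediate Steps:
a(j) = 1 (a(j) = (2*j)/((2*j)) = (2*j)*(1/(2*j)) = 1)
V(M) = 2 - M/3
(11*4)*((12 + √(-7 - 8))*(a(p) + V(-1))) = (11*4)*((12 + √(-7 - 8))*(1 + (2 - ⅓*(-1)))) = 44*((12 + √(-15))*(1 + (2 + ⅓))) = 44*((12 + I*√15)*(1 + 7/3)) = 44*((12 + I*√15)*(10/3)) = 44*(40 + 10*I*√15/3) = 1760 + 440*I*√15/3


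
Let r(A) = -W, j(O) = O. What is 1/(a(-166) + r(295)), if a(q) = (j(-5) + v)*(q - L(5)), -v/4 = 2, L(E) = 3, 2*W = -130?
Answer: 1/2262 ≈ 0.00044209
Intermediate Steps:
W = -65 (W = (½)*(-130) = -65)
v = -8 (v = -4*2 = -8)
r(A) = 65 (r(A) = -1*(-65) = 65)
a(q) = 39 - 13*q (a(q) = (-5 - 8)*(q - 1*3) = -13*(q - 3) = -13*(-3 + q) = 39 - 13*q)
1/(a(-166) + r(295)) = 1/((39 - 13*(-166)) + 65) = 1/((39 + 2158) + 65) = 1/(2197 + 65) = 1/2262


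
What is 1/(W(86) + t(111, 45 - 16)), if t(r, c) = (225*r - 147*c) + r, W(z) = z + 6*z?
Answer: 1/21425 ≈ 4.6674e-5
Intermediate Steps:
W(z) = 7*z
t(r, c) = -147*c + 226*r (t(r, c) = (-147*c + 225*r) + r = -147*c + 226*r)
1/(W(86) + t(111, 45 - 16)) = 1/(7*86 + (-147*(45 - 16) + 226*111)) = 1/(602 + (-147*29 + 25086)) = 1/(602 + (-4263 + 25086)) = 1/(602 + 20823) = 1/21425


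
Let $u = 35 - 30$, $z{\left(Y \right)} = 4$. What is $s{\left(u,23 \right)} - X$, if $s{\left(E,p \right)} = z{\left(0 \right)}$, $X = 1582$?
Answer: $-1578$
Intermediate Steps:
$u = 5$ ($u = 35 - 30 = 5$)
$s{\left(E,p \right)} = 4$
$s{\left(u,23 \right)} - X = 4 - 1582 = -1578$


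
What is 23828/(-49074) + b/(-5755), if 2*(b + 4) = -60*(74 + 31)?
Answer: 8824628/141210435 ≈ 0.062493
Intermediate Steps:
b = -3154 (b = -4 + (-60*(74 + 31))/2 = -4 + (-60*105)/2 = -4 + (½)*(-6300) = -4 - 3150 = -3154)
23828/(-49074) + b/(-5755) = 23828/(-49074) - 3154/(-5755) = 23828*(-1/49074) - 3154*(-1/5755) = -11914/24537 + 3154/5755 = 8824628/141210435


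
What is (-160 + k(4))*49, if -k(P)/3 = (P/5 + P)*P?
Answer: -53312/5 ≈ -10662.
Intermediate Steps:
k(P) = -18*P**2/5 (k(P) = -3*(P/5 + P)*P = -3*6*P/5*P = -18*P**2/5)
(-160 + k(4))*49 = (-160 - 18/5*4**2)*49 = (-160 - 18/5*16)*49 = (-160 - 288/5)*49 = -1088/5*49 = -53312/5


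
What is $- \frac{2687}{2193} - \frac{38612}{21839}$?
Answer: $- \frac{143357509}{47892927} \approx -2.9933$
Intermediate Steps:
$- \frac{2687}{2193} - \frac{38612}{21839} = - \frac{143357509}{47892927}$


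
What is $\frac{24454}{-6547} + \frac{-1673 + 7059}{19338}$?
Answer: $- \frac{218814655}{63302943} \approx -3.4566$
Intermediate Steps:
$\frac{24454}{-6547} + \frac{-1673 + 7059}{19338} = 24454 \left(- \frac{1}{6547}\right) + 5386 \cdot \frac{1}{19338} = - \frac{24454}{6547} + \frac{2693}{9669} = - \frac{218814655}{63302943}$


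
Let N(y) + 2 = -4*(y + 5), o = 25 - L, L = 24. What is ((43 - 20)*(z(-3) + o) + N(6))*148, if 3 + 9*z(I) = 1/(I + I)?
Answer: -124246/27 ≈ -4601.7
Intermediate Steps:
z(I) = -⅓ + 1/(18*I) (z(I) = -⅓ + 1/(9*(I + I)) = -⅓ + 1/(9*((2*I))) = -⅓ + (1/(2*I))/9 = -⅓ + 1/(18*I))
o = 1 (o = 25 - 1*24 = 25 - 24 = 1)
N(y) = -22 - 4*y (N(y) = -2 - 4*(y + 5) = -2 - 4*(5 + y) = -2 + (-20 - 4*y) = -22 - 4*y)
((43 - 20)*(z(-3) + o) + N(6))*148 = ((43 - 20)*((1/18)*(1 - 6*(-3))/(-3) + 1) + (-22 - 4*6))*148 = (23*((1/18)*(-⅓)*(1 + 18) + 1) + (-22 - 24))*148 = (23*((1/18)*(-⅓)*19 + 1) - 46)*148 = (23*(-19/54 + 1) - 46)*148 = (23*(35/54) - 46)*148 = (805/54 - 46)*148 = -1679/54*148 = -124246/27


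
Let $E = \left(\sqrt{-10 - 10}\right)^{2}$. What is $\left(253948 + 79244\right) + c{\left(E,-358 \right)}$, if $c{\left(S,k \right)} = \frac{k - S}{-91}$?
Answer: $\frac{2332370}{7} \approx 3.332 \cdot 10^{5}$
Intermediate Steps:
$E = -20$ ($E = \left(\sqrt{-20}\right)^{2} = \left(2 i \sqrt{5}\right)^{2} = -20$)
$c{\left(S,k \right)} = - \frac{k}{91} + \frac{S}{91}$ ($c{\left(S,k \right)} = \left(k - S\right) \left(- \frac{1}{91}\right) = - \frac{k}{91} + \frac{S}{91}$)
$\left(253948 + 79244\right) + c{\left(E,-358 \right)} = \left(253948 + 79244\right) + \left(\left(- \frac{1}{91}\right) \left(-358\right) + \frac{1}{91} \left(-20\right)\right) = 333192 + \left(\frac{358}{91} - \frac{20}{91}\right) = 333192 + \frac{26}{7} = \frac{2332370}{7}$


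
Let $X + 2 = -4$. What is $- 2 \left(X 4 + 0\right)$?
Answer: $48$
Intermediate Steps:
$X = -6$ ($X = -2 - 4 = -6$)
$- 2 \left(X 4 + 0\right) = - 2 \left(\left(-6\right) 4 + 0\right) = - 2 \left(-24 + 0\right) = \left(-2\right) \left(-24\right) = 48$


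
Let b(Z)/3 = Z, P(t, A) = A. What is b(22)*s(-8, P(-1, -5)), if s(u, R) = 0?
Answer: 0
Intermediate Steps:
b(Z) = 3*Z
b(22)*s(-8, P(-1, -5)) = (3*22)*0 = 66*0 = 0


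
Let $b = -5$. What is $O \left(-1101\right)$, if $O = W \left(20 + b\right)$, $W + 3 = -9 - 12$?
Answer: $396360$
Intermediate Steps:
$W = -24$ ($W = -3 - 21 = -24$)
$O = -360$ ($O = - 24 \left(20 - 5\right) = \left(-24\right) 15 = -360$)
$O \left(-1101\right) = \left(-360\right) \left(-1101\right) = 396360$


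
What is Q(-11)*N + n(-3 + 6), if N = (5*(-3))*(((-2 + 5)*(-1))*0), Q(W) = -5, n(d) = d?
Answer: 3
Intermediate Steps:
N = 0 (N = -15*3*(-1)*0 = -(-45)*0 = -15*0 = 0)
Q(-11)*N + n(-3 + 6) = -5*0 + (-3 + 6) = 0 + 3 = 3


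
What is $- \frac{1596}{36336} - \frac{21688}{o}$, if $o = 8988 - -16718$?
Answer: $- \frac{34545081}{38918884} \approx -0.88762$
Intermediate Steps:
$o = 25706$ ($o = 8988 + 16718 = 25706$)
$- \frac{1596}{36336} - \frac{21688}{o} = - \frac{1596}{36336} - \frac{21688}{25706} = \left(-1596\right) \frac{1}{36336} - \frac{10844}{12853} = - \frac{133}{3028} - \frac{10844}{12853} = - \frac{34545081}{38918884}$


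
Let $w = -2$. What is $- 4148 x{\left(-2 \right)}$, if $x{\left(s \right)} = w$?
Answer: $8296$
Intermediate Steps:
$x{\left(s \right)} = -2$
$- 4148 x{\left(-2 \right)} = \left(-4148\right) \left(-2\right) = 8296$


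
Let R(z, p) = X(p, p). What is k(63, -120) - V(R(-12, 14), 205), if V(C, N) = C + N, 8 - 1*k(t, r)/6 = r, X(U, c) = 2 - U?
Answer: 575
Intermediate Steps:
k(t, r) = 48 - 6*r
R(z, p) = 2 - p
k(63, -120) - V(R(-12, 14), 205) = (48 - 6*(-120)) - ((2 - 1*14) + 205) = (48 + 720) - ((2 - 14) + 205) = 768 - (-12 + 205) = 768 - 1*193 = 768 - 193 = 575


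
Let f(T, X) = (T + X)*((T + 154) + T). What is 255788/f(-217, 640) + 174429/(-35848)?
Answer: -3728607373/530729640 ≈ -7.0254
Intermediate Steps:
f(T, X) = (154 + 2*T)*(T + X) (f(T, X) = (T + X)*((154 + T) + T) = (T + X)*(154 + 2*T) = (154 + 2*T)*(T + X))
255788/f(-217, 640) + 174429/(-35848) = 255788/(2*(-217)**2 + 154*(-217) + 154*640 + 2*(-217)*640) + 174429/(-35848) = 255788/(2*47089 - 33418 + 98560 - 277760) + 174429*(-1/35848) = 255788/(94178 - 33418 + 98560 - 277760) - 174429/35848 = 255788/(-118440) - 174429/35848 = 255788*(-1/118440) - 174429/35848 = -63947/29610 - 174429/35848 = -3728607373/530729640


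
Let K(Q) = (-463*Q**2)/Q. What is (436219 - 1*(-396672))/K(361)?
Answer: -832891/167143 ≈ -4.9831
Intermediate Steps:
K(Q) = -463*Q
(436219 - 1*(-396672))/K(361) = (436219 - 1*(-396672))/((-463*361)) = (436219 + 396672)/(-167143) = 832891*(-1/167143) = -832891/167143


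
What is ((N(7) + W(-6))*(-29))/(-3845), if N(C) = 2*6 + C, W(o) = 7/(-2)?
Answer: 899/7690 ≈ 0.11691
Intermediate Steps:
W(o) = -7/2 (W(o) = 7*(-1/2) = -7/2)
N(C) = 12 + C
((N(7) + W(-6))*(-29))/(-3845) = (((12 + 7) - 7/2)*(-29))/(-3845) = ((19 - 7/2)*(-29))*(-1/3845) = ((31/2)*(-29))*(-1/3845) = -899/2*(-1/3845) = 899/7690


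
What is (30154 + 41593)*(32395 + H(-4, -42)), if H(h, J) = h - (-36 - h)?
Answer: 2326252981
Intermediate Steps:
H(h, J) = 36 + 2*h (H(h, J) = h + (36 + h) = 36 + 2*h)
(30154 + 41593)*(32395 + H(-4, -42)) = (30154 + 41593)*(32395 + (36 + 2*(-4))) = 71747*(32395 + (36 - 8)) = 71747*(32395 + 28) = 71747*32423 = 2326252981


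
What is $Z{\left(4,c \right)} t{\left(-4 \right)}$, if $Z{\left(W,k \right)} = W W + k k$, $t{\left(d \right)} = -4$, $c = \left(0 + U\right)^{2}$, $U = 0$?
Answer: $-64$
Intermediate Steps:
$c = 0$ ($c = \left(0 + 0\right)^{2} = 0^{2} = 0$)
$Z{\left(W,k \right)} = W^{2} + k^{2}$
$Z{\left(4,c \right)} t{\left(-4 \right)} = \left(4^{2} + 0^{2}\right) \left(-4\right) = \left(16 + 0\right) \left(-4\right) = 16 \left(-4\right) = -64$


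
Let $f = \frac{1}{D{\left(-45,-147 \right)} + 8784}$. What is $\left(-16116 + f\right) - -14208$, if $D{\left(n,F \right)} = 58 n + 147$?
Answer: $- \frac{12060467}{6321} \approx -1908.0$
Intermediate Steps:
$D{\left(n,F \right)} = 147 + 58 n$
$f = \frac{1}{6321}$ ($f = \frac{1}{\left(147 + 58 \left(-45\right)\right) + 8784} = \frac{1}{\left(147 - 2610\right) + 8784} = \frac{1}{-2463 + 8784} = \frac{1}{6321} \approx 0.0001582$)
$\left(-16116 + f\right) - -14208 = \left(-16116 + \frac{1}{6321}\right) - -14208 = - \frac{101869235}{6321} + \left(-2134 + 16342\right) = - \frac{101869235}{6321} + 14208 = - \frac{12060467}{6321}$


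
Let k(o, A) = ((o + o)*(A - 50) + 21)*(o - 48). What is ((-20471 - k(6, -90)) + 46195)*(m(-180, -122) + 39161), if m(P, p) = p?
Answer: -1715920206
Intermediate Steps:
k(o, A) = (-48 + o)*(21 + 2*o*(-50 + A)) (k(o, A) = ((2*o)*(-50 + A) + 21)*(-48 + o) = (2*o*(-50 + A) + 21)*(-48 + o) = (21 + 2*o*(-50 + A))*(-48 + o) = (-48 + o)*(21 + 2*o*(-50 + A)))
((-20471 - k(6, -90)) + 46195)*(m(-180, -122) + 39161) = ((-20471 - (-1008 - 100*6² + 4821*6 - 96*(-90)*6 + 2*(-90)*6²)) + 46195)*(-122 + 39161) = ((-20471 - (-1008 - 100*36 + 28926 + 51840 + 2*(-90)*36)) + 46195)*39039 = ((-20471 - (-1008 - 3600 + 28926 + 51840 - 6480)) + 46195)*39039 = ((-20471 - 1*69678) + 46195)*39039 = ((-20471 - 69678) + 46195)*39039 = (-90149 + 46195)*39039 = -43954*39039 = -1715920206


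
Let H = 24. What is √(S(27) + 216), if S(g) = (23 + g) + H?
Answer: √290 ≈ 17.029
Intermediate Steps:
S(g) = 47 + g (S(g) = (23 + g) + 24 = 47 + g)
√(S(27) + 216) = √((47 + 27) + 216) = √(74 + 216) = √290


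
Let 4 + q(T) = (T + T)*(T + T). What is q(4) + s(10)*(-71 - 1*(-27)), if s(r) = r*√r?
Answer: 60 - 440*√10 ≈ -1331.4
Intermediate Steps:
q(T) = -4 + 4*T² (q(T) = -4 + (T + T)*(T + T) = -4 + (2*T)*(2*T) = -4 + 4*T²)
s(r) = r^(3/2)
q(4) + s(10)*(-71 - 1*(-27)) = (-4 + 4*4²) + 10^(3/2)*(-71 - 1*(-27)) = (-4 + 4*16) + (10*√10)*(-71 + 27) = (-4 + 64) + (10*√10)*(-44) = 60 - 440*√10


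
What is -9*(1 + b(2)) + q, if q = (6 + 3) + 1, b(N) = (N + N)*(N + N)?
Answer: -143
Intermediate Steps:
b(N) = 4*N² (b(N) = (2*N)*(2*N) = 4*N²)
q = 10 (q = 9 + 1 = 10)
-9*(1 + b(2)) + q = -9*(1 + 4*2²) + 10 = -9*(1 + 4*4) + 10 = -9*(1 + 16) + 10 = -9*17 + 10 = -153 + 10 = -143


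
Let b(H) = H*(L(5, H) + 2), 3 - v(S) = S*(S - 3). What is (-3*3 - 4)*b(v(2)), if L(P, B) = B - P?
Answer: -130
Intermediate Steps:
v(S) = 3 - S*(-3 + S) (v(S) = 3 - S*(S - 3) = 3 - S*(-3 + S))
b(H) = H*(-3 + H) (b(H) = H*((H - 1*5) + 2) = H*((H - 5) + 2) = H*((-5 + H) + 2) = H*(-3 + H))
(-3*3 - 4)*b(v(2)) = (-3*3 - 4)*((3 - 1*2**2 + 3*2)*(-3 + (3 - 1*2**2 + 3*2))) = (-9 - 4)*((3 - 1*4 + 6)*(-3 + (3 - 1*4 + 6))) = -13*(3 - 4 + 6)*(-3 + (3 - 4 + 6)) = -65*(-3 + 5) = -65*2 = -13*10 = -130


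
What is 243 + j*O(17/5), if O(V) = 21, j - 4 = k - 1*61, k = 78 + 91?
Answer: 2595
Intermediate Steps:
k = 169
j = 112 (j = 4 + (169 - 1*61) = 4 + (169 - 61) = 4 + 108 = 112)
243 + j*O(17/5) = 243 + 112*21 = 243 + 2352 = 2595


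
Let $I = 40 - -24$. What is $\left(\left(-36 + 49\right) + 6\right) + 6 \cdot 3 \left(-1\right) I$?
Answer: $-1133$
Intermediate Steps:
$I = 64$ ($I = 40 + 24 = 64$)
$\left(\left(-36 + 49\right) + 6\right) + 6 \cdot 3 \left(-1\right) I = \left(\left(-36 + 49\right) + 6\right) + 6 \cdot 3 \left(-1\right) 64 = \left(13 + 6\right) + 18 \left(-1\right) 64 = 19 - 1152 = -1133$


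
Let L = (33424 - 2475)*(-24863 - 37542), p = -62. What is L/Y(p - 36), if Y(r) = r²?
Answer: -275910335/1372 ≈ -2.0110e+5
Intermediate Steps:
L = -1931372345 (L = 30949*(-62405) = -1931372345)
L/Y(p - 36) = -1931372345/(-62 - 36)² = -1931372345/((-98)²) = -1931372345/9604 = -1931372345*1/9604 = -275910335/1372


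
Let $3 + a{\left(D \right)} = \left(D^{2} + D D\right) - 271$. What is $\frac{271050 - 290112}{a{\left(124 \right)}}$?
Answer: $- \frac{9531}{15239} \approx -0.62543$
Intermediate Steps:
$a{\left(D \right)} = -274 + 2 D^{2}$ ($a{\left(D \right)} = -3 - \left(271 - D^{2} - D D\right) = -3 + \left(\left(D^{2} + D^{2}\right) - 271\right) = -3 + \left(2 D^{2} - 271\right) = -3 + \left(-271 + 2 D^{2}\right) = -274 + 2 D^{2}$)
$\frac{271050 - 290112}{a{\left(124 \right)}} = \frac{271050 - 290112}{-274 + 2 \cdot 124^{2}} = - \frac{19062}{-274 + 2 \cdot 15376} = - \frac{19062}{-274 + 30752} = - \frac{19062}{30478} = \left(-19062\right) \frac{1}{30478} = - \frac{9531}{15239}$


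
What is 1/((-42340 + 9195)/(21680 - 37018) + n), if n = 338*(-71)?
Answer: -15338/368048179 ≈ -4.1674e-5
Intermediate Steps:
n = -23998
1/((-42340 + 9195)/(21680 - 37018) + n) = 1/((-42340 + 9195)/(21680 - 37018) - 23998) = 1/(-33145/(-15338) - 23998) = 1/(-33145*(-1/15338) - 23998) = 1/(33145/15338 - 23998) = 1/(-368048179/15338) = -15338/368048179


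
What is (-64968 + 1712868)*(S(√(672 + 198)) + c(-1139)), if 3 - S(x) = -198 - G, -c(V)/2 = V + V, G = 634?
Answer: 8883828900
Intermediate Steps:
c(V) = -4*V (c(V) = -2*(V + V) = -4*V)
S(x) = 835 (S(x) = 3 - (-198 - 1*634) = 3 - (-198 - 634) = 3 - 1*(-832) = 3 + 832 = 835)
(-64968 + 1712868)*(S(√(672 + 198)) + c(-1139)) = (-64968 + 1712868)*(835 - 4*(-1139)) = 1647900*(835 + 4556) = 1647900*5391 = 8883828900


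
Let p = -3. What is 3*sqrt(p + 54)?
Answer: 3*sqrt(51) ≈ 21.424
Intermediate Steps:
3*sqrt(p + 54) = 3*sqrt(-3 + 54) = 3*sqrt(51)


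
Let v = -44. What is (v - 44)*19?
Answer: -1672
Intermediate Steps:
(v - 44)*19 = (-44 - 44)*19 = -88*19 = -1672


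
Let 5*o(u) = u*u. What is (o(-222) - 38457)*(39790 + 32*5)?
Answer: -1142577990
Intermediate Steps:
o(u) = u**2/5 (o(u) = (u*u)/5 = u**2/5)
(o(-222) - 38457)*(39790 + 32*5) = ((1/5)*(-222)**2 - 38457)*(39790 + 32*5) = ((1/5)*49284 - 38457)*(39790 + 160) = (49284/5 - 38457)*39950 = -143001/5*39950 = -1142577990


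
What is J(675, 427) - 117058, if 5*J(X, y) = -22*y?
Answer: -594684/5 ≈ -1.1894e+5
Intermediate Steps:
J(X, y) = -22*y/5 (J(X, y) = (-22*y)/5 = -22*y/5)
J(675, 427) - 117058 = -22/5*427 - 117058 = -9394/5 - 117058 = -594684/5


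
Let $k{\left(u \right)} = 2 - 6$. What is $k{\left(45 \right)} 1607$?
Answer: $-6428$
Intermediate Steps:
$k{\left(u \right)} = -4$ ($k{\left(u \right)} = 2 - 6 = -4$)
$k{\left(45 \right)} 1607 = \left(-4\right) 1607 = -6428$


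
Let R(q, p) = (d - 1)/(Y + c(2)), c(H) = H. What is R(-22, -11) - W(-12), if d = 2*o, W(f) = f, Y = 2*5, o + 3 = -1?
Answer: 45/4 ≈ 11.250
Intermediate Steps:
o = -4 (o = -3 - 1 = -4)
Y = 10
d = -8 (d = 2*(-4) = -8)
R(q, p) = -¾ (R(q, p) = (-8 - 1)/(10 + 2) = -9/12 = -9*1/12 = -¾)
R(-22, -11) - W(-12) = -¾ - 1*(-12) = -¾ + 12 = 45/4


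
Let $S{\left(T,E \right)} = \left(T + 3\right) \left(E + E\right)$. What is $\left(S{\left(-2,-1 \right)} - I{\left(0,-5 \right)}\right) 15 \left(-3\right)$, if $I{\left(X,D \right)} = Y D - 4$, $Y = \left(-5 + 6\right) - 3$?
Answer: $360$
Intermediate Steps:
$Y = -2$ ($Y = 1 - 3 = -2$)
$I{\left(X,D \right)} = -4 - 2 D$ ($I{\left(X,D \right)} = - 2 D - 4 = -4 - 2 D$)
$S{\left(T,E \right)} = 2 E \left(3 + T\right)$ ($S{\left(T,E \right)} = \left(3 + T\right) 2 E = 2 E \left(3 + T\right)$)
$\left(S{\left(-2,-1 \right)} - I{\left(0,-5 \right)}\right) 15 \left(-3\right) = \left(2 \left(-1\right) \left(3 - 2\right) - \left(-4 - -10\right)\right) 15 \left(-3\right) = \left(2 \left(-1\right) 1 - \left(-4 + 10\right)\right) 15 \left(-3\right) = \left(-2 - 6\right) 15 \left(-3\right) = \left(-8\right) 15 \left(-3\right) = \left(-120\right) \left(-3\right) = 360$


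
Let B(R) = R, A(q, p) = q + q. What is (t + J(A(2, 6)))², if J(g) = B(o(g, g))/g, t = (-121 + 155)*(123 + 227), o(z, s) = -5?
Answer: 2265284025/16 ≈ 1.4158e+8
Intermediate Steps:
A(q, p) = 2*q
t = 11900 (t = 34*350 = 11900)
J(g) = -5/g
(t + J(A(2, 6)))² = (11900 - 5/(2*2))² = (11900 - 5/4)² = (47595/4)² = 2265284025/16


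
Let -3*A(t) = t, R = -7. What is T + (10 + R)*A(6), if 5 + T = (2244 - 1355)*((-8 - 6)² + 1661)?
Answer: 1650862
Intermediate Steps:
A(t) = -t/3
T = 1650868 (T = -5 + (2244 - 1355)*((-8 - 6)² + 1661) = -5 + 889*((-14)² + 1661) = -5 + 889*(196 + 1661) = -5 + 889*1857 = -5 + 1650873 = 1650868)
T + (10 + R)*A(6) = 1650868 + (10 - 7)*(-⅓*6) = 1650868 + 3*(-2) = 1650868 - 6 = 1650862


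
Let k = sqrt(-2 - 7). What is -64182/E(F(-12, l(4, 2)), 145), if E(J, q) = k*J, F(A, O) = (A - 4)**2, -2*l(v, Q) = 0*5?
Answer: 10697*I/128 ≈ 83.57*I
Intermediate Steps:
l(v, Q) = 0 (l(v, Q) = -0*5 = -1/2*0 = 0)
F(A, O) = (-4 + A)**2
k = 3*I (k = sqrt(-9) = 3*I ≈ 3.0*I)
E(J, q) = 3*I*J (E(J, q) = (3*I)*J = 3*I*J)
-64182/E(F(-12, l(4, 2)), 145) = -64182*(-I/(3*(-4 - 12)**2)) = -64182*(-I/768) = -(-10697)*I/128 = 10697*I/128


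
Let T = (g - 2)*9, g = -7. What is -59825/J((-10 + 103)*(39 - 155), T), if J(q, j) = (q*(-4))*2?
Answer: -59825/86304 ≈ -0.69319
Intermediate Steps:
T = -81 (T = (-7 - 2)*9 = -9*9 = -81)
J(q, j) = -8*q (J(q, j) = -4*q*2 = -8*q)
-59825/J((-10 + 103)*(39 - 155), T) = -59825*(-1/(8*(-10 + 103)*(39 - 155))) = -59825/((-744*(-116))) = -59825/((-8*(-10788))) = -59825/86304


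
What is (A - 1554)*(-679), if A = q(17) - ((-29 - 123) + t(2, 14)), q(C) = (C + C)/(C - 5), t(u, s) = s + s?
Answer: 5814277/6 ≈ 9.6905e+5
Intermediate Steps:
t(u, s) = 2*s
q(C) = 2*C/(-5 + C) (q(C) = (2*C)/(-5 + C) = 2*C/(-5 + C))
A = 761/6 (A = 2*17/(-5 + 17) - ((-29 - 123) + 2*14) = 2*17/12 - (-152 + 28) = 2*17*(1/12) - 1*(-124) = 17/6 + 124 = 761/6 ≈ 126.83)
(A - 1554)*(-679) = (761/6 - 1554)*(-679) = -8563/6*(-679) = 5814277/6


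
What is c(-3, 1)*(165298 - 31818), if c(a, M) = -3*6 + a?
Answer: -2803080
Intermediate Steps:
c(a, M) = -18 + a
c(-3, 1)*(165298 - 31818) = (-18 - 3)*(165298 - 31818) = -21*133480 = -2803080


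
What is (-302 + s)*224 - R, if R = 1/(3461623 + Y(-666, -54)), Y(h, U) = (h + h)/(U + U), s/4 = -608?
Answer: -6359882592899/10384906 ≈ -6.1242e+5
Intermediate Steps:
s = -2432 (s = 4*(-608) = -2432)
Y(h, U) = h/U (Y(h, U) = (2*h)/((2*U)) = (2*h)*(1/(2*U)) = h/U)
R = 3/10384906 (R = 1/(3461623 - 666/(-54)) = 1/(3461623 - 666*(-1/54)) = 1/(3461623 + 37/3) = 1/(10384906/3) = 3/10384906 ≈ 2.8888e-7)
(-302 + s)*224 - R = (-302 - 2432)*224 - 1*3/10384906 = -2734*224 - 3/10384906 = -612416 - 3/10384906 = -6359882592899/10384906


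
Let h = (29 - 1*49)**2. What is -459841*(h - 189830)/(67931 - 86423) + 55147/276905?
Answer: -12060275642535913/2560263630 ≈ -4.7106e+6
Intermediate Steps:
h = 400 (h = (29 - 49)**2 = (-20)**2 = 400)
-459841*(h - 189830)/(67931 - 86423) + 55147/276905 = -459841*(400 - 189830)/(67931 - 86423) + 55147/276905 = -459841/((-18492/(-189430))) + 55147*(1/276905) = -459841/((-18492*(-1/189430))) + 55147/276905 = -459841/9246/94715 + 55147/276905 = -459841*94715/9246 + 55147/276905 = -43553840315/9246 + 55147/276905 = -12060275642535913/2560263630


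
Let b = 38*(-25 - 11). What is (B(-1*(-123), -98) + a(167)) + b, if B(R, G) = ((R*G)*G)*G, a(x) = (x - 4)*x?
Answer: -115740763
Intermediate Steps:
b = -1368 (b = 38*(-36) = -1368)
a(x) = x*(-4 + x) (a(x) = (-4 + x)*x = x*(-4 + x))
B(R, G) = R*G³ (B(R, G) = ((G*R)*G)*G = (R*G²)*G = R*G³)
(B(-1*(-123), -98) + a(167)) + b = (-1*(-123)*(-98)³ + 167*(-4 + 167)) - 1368 = (123*(-941192) + 167*163) - 1368 = (-115766616 + 27221) - 1368 = -115739395 - 1368 = -115740763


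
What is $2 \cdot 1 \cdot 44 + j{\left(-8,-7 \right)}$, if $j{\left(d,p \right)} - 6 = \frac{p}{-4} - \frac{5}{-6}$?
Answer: $\frac{1159}{12} \approx 96.583$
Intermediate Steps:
$j{\left(d,p \right)} = \frac{41}{6} - \frac{p}{4}$ ($j{\left(d,p \right)} = 6 + \left(\frac{p}{-4} - \frac{5}{-6}\right) = 6 + \left(p \left(- \frac{1}{4}\right) - - \frac{5}{6}\right) = 6 - \left(- \frac{5}{6} + \frac{p}{4}\right) = \frac{41}{6} - \frac{p}{4}$)
$2 \cdot 1 \cdot 44 + j{\left(-8,-7 \right)} = 2 \cdot 1 \cdot 44 + \left(\frac{41}{6} - - \frac{7}{4}\right) = 2 \cdot 44 + \left(\frac{41}{6} + \frac{7}{4}\right) = 88 + \frac{103}{12} = \frac{1159}{12}$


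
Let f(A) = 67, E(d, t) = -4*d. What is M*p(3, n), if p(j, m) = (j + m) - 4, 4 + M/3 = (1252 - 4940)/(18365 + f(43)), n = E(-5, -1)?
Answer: -183863/768 ≈ -239.41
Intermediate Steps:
n = 20 (n = -4*(-5) = 20)
M = -9677/768 (M = -12 + 3*((1252 - 4940)/(18365 + 67)) = -12 + 3*(-3688/18432) = -12 + 3*(-3688*1/18432) = -12 + 3*(-461/2304) = -12 - 461/768 = -9677/768 ≈ -12.600)
p(j, m) = -4 + j + m
M*p(3, n) = -9677*(-4 + 3 + 20)/768 = -9677/768*19 = -183863/768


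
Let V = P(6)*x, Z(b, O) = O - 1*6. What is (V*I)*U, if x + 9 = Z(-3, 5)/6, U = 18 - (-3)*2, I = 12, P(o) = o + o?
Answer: -31680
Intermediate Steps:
P(o) = 2*o
Z(b, O) = -6 + O (Z(b, O) = O - 6 = -6 + O)
U = 24 (U = 18 - 1*(-6) = 18 + 6 = 24)
x = -55/6 (x = -9 + (-6 + 5)/6 = -9 - 1*⅙ = -9 - ⅙ = -55/6 ≈ -9.1667)
V = -110 (V = (2*6)*(-55/6) = 12*(-55/6) = -110)
(V*I)*U = -110*12*24 = -1320*24 = -31680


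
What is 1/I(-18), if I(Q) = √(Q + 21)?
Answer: √3/3 ≈ 0.57735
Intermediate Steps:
I(Q) = √(21 + Q)
1/I(-18) = 1/(√(21 - 18)) = 1/(√3) = √3/3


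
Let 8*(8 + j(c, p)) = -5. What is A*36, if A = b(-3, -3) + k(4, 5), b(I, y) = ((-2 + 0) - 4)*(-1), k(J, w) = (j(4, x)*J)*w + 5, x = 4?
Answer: -5814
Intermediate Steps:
j(c, p) = -69/8 (j(c, p) = -8 + (1/8)*(-5) = -8 - 5/8 = -69/8)
k(J, w) = 5 - 69*J*w/8 (k(J, w) = (-69*J/8)*w + 5 = -69*J*w/8 + 5 = 5 - 69*J*w/8)
b(I, y) = 6 (b(I, y) = (-2 - 4)*(-1) = -6*(-1) = 6)
A = -323/2 (A = 6 + (5 - 69/8*4*5) = 6 + (5 - 345/2) = 6 - 335/2 = -323/2 ≈ -161.50)
A*36 = -323/2*36 = -5814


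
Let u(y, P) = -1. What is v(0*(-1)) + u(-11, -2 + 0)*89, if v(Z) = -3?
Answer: -92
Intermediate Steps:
v(0*(-1)) + u(-11, -2 + 0)*89 = -3 - 1*89 = -3 - 89 = -92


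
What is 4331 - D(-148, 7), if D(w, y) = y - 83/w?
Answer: 639869/148 ≈ 4323.4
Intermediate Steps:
4331 - D(-148, 7) = 4331 - (7 - 83/(-148)) = 4331 - (7 - 83*(-1/148)) = 4331 - (7 + 83/148) = 4331 - 1*1119/148 = 4331 - 1119/148 = 639869/148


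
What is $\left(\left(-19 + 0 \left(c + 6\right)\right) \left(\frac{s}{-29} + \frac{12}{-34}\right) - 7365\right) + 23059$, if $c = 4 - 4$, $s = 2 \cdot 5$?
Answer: $\frac{7743678}{493} \approx 15707.0$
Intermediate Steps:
$s = 10$
$c = 0$
$\left(\left(-19 + 0 \left(c + 6\right)\right) \left(\frac{s}{-29} + \frac{12}{-34}\right) - 7365\right) + 23059 = \left(\left(-19 + 0 \left(0 + 6\right)\right) \left(\frac{10}{-29} + \frac{12}{-34}\right) - 7365\right) + 23059 = \left(\left(-19 + 0 \cdot 6\right) \left(10 \left(- \frac{1}{29}\right) + 12 \left(- \frac{1}{34}\right)\right) - 7365\right) + 23059 = \left(\left(-19 + 0\right) \left(- \frac{10}{29} - \frac{6}{17}\right) - 7365\right) + 23059 = \left(\left(-19\right) \left(- \frac{344}{493}\right) - 7365\right) + 23059 = \left(\frac{6536}{493} - 7365\right) + 23059 = - \frac{3624409}{493} + 23059 = \frac{7743678}{493}$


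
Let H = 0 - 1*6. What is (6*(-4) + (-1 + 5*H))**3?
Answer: -166375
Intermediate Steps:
H = -6 (H = 0 - 6 = -6)
(6*(-4) + (-1 + 5*H))**3 = (6*(-4) + (-1 + 5*(-6)))**3 = (-24 + (-1 - 30))**3 = (-24 - 31)**3 = (-55)**3 = -166375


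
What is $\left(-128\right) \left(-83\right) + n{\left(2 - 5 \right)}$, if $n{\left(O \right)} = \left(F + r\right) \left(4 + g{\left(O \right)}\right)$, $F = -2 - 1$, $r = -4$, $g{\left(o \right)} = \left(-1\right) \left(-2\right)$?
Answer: $10582$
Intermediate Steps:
$g{\left(o \right)} = 2$
$F = -3$
$n{\left(O \right)} = -42$ ($n{\left(O \right)} = \left(-3 - 4\right) \left(4 + 2\right) = \left(-7\right) 6 = -42$)
$\left(-128\right) \left(-83\right) + n{\left(2 - 5 \right)} = \left(-128\right) \left(-83\right) - 42 = 10624 - 42 = 10582$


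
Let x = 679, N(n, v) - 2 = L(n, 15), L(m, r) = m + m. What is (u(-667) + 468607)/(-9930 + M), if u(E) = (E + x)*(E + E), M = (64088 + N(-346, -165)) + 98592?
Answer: 452599/152060 ≈ 2.9764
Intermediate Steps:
L(m, r) = 2*m
N(n, v) = 2 + 2*n
M = 161990 (M = (64088 + (2 + 2*(-346))) + 98592 = (64088 + (2 - 692)) + 98592 = (64088 - 690) + 98592 = 63398 + 98592 = 161990)
u(E) = 2*E*(679 + E) (u(E) = (E + 679)*(E + E) = (679 + E)*(2*E) = 2*E*(679 + E))
(u(-667) + 468607)/(-9930 + M) = (2*(-667)*(679 - 667) + 468607)/(-9930 + 161990) = (2*(-667)*12 + 468607)/152060 = (-16008 + 468607)*(1/152060) = 452599*(1/152060) = 452599/152060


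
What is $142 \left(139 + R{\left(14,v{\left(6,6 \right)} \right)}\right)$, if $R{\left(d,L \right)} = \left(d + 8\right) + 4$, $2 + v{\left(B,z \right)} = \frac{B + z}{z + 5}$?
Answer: $23430$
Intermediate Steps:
$v{\left(B,z \right)} = -2 + \frac{B + z}{5 + z}$ ($v{\left(B,z \right)} = -2 + \frac{B + z}{z + 5} = -2 + \frac{B + z}{5 + z}$)
$R{\left(d,L \right)} = 12 + d$ ($R{\left(d,L \right)} = \left(8 + d\right) + 4 = 12 + d$)
$142 \left(139 + R{\left(14,v{\left(6,6 \right)} \right)}\right) = 142 \left(139 + \left(12 + 14\right)\right) = 142 \left(139 + 26\right) = 142 \cdot 165 = 23430$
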